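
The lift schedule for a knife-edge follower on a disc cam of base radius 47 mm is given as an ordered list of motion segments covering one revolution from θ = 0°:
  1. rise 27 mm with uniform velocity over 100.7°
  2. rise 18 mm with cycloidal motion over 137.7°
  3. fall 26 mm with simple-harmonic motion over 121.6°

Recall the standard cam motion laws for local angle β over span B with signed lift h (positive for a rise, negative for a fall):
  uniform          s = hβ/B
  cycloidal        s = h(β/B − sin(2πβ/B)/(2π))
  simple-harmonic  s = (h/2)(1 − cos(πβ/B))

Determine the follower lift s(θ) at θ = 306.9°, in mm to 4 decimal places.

seg 1 [0°–100.7°] uniform, h=27: full span → s += 27 → s = 27.0000
seg 2 [100.7°–238.4°] cycloidal, h=18: full span → s += 18 → s = 45.0000
seg 3 [238.4°–360°] simple-harmonic, h=-26: θ=306.9° here. β=68.5, B=121.6. -26/2·(1 − cos(π·0.5633)) = -15.5691 → s = 29.4309

29.4309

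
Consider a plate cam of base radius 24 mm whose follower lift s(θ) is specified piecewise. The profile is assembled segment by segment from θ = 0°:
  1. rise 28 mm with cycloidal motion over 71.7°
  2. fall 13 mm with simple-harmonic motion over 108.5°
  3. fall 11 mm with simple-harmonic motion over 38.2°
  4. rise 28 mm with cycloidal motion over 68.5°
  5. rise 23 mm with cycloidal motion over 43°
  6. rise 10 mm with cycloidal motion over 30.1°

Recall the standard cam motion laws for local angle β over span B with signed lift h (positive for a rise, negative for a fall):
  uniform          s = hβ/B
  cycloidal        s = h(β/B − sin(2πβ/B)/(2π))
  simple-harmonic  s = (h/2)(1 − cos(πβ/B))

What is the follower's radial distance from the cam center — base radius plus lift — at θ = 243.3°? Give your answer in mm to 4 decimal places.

seg 1 [0°–71.7°] cycloidal, h=28: full span → s += 28 → s = 28.0000
seg 2 [71.7°–180.2°] simple-harmonic, h=-13: full span → s += -13 → s = 15.0000
seg 3 [180.2°–218.4°] simple-harmonic, h=-11: full span → s += -11 → s = 4.0000
seg 4 [218.4°–286.9°] cycloidal, h=28: θ=243.3° here. β=24.9, B=68.5. 28·(0.3635 − sin(2π·0.3635)/(2π)) = 6.8078 → s = 10.8078
radial distance = base radius + s = 24 + 10.8078 = 34.8078

34.8078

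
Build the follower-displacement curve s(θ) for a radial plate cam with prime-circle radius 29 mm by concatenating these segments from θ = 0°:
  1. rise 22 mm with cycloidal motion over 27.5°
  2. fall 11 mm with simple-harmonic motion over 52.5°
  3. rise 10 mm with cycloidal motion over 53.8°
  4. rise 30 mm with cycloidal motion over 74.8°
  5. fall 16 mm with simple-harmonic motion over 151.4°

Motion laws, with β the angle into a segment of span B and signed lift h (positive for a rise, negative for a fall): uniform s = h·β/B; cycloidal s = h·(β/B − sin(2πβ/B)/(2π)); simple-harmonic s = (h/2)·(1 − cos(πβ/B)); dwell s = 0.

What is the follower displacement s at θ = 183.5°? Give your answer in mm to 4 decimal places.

seg 1 [0°–27.5°] cycloidal, h=22: full span → s += 22 → s = 22.0000
seg 2 [27.5°–80°] simple-harmonic, h=-11: full span → s += -11 → s = 11.0000
seg 3 [80°–133.8°] cycloidal, h=10: full span → s += 10 → s = 21.0000
seg 4 [133.8°–208.6°] cycloidal, h=30: θ=183.5° here. β=49.7, B=74.8. 30·(0.6644 − sin(2π·0.6644)/(2π)) = 24.0343 → s = 45.0343

45.0343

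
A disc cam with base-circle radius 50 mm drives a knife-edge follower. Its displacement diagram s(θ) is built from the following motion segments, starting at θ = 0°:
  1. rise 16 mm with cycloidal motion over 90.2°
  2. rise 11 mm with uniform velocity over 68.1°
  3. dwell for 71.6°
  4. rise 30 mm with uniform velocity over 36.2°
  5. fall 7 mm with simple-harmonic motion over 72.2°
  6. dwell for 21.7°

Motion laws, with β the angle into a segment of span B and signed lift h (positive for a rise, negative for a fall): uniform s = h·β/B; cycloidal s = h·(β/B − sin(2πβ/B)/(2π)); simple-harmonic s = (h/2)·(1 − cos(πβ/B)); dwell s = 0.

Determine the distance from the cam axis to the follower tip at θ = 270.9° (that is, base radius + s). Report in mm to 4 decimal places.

seg 1 [0°–90.2°] cycloidal, h=16: full span → s += 16 → s = 16.0000
seg 2 [90.2°–158.3°] uniform, h=11: full span → s += 11 → s = 27.0000
seg 3 [158.3°–229.9°] dwell: s stays 27.0000
seg 4 [229.9°–266.1°] uniform, h=30: full span → s += 30 → s = 57.0000
seg 5 [266.1°–338.3°] simple-harmonic, h=-7: θ=270.9° here. β=4.8, B=72.2. -7/2·(1 − cos(π·0.0665)) = -0.0761 → s = 56.9239
radial distance = base radius + s = 50 + 56.9239 = 106.9239

106.9239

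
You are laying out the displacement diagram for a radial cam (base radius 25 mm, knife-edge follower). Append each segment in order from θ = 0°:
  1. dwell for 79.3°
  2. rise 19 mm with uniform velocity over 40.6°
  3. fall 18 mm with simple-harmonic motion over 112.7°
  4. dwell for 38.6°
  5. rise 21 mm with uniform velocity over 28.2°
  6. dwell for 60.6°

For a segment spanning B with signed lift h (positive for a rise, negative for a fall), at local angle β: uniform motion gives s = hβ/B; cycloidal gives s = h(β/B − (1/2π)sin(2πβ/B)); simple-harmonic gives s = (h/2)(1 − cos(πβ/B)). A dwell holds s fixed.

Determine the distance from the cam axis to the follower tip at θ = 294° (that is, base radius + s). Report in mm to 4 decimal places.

seg 1 [0°–79.3°] dwell: s stays 0.0000
seg 2 [79.3°–119.9°] uniform, h=19: full span → s += 19 → s = 19.0000
seg 3 [119.9°–232.6°] simple-harmonic, h=-18: full span → s += -18 → s = 1.0000
seg 4 [232.6°–271.2°] dwell: s stays 1.0000
seg 5 [271.2°–299.4°] uniform, h=21: θ=294° here. β=22.8, B=28.2. 21·22.8/28.2 = 16.9787 → s = 17.9787
radial distance = base radius + s = 25 + 17.9787 = 42.9787

42.9787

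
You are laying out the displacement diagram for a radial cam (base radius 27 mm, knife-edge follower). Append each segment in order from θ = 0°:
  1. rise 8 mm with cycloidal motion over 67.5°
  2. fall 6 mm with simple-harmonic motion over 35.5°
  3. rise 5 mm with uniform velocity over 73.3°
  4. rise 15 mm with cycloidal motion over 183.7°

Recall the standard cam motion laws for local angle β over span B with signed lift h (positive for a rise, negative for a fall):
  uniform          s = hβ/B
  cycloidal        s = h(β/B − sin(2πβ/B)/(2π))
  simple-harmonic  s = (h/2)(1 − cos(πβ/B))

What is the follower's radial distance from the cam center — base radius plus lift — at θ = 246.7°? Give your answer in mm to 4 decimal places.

seg 1 [0°–67.5°] cycloidal, h=8: full span → s += 8 → s = 8.0000
seg 2 [67.5°–103°] simple-harmonic, h=-6: full span → s += -6 → s = 2.0000
seg 3 [103°–176.3°] uniform, h=5: full span → s += 5 → s = 7.0000
seg 4 [176.3°–360°] cycloidal, h=15: θ=246.7° here. β=70.4, B=183.7. 15·(0.3832 − sin(2π·0.3832)/(2π)) = 4.1500 → s = 11.1500
radial distance = base radius + s = 27 + 11.1500 = 38.1500

38.1500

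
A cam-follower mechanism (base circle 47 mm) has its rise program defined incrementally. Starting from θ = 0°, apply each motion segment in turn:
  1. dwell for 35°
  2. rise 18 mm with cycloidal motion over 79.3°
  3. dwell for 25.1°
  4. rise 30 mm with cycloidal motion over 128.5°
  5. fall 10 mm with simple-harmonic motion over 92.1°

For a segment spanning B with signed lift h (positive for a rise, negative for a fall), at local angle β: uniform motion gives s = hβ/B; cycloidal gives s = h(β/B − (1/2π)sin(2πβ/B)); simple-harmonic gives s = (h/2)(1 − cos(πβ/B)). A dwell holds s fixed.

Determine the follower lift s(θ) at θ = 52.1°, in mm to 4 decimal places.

seg 1 [0°–35°] dwell: s stays 0.0000
seg 2 [35°–114.3°] cycloidal, h=18: θ=52.1° here. β=17.1, B=79.3. 18·(0.2156 − sin(2π·0.2156)/(2π)) = 1.0832 → s = 1.0832

1.0832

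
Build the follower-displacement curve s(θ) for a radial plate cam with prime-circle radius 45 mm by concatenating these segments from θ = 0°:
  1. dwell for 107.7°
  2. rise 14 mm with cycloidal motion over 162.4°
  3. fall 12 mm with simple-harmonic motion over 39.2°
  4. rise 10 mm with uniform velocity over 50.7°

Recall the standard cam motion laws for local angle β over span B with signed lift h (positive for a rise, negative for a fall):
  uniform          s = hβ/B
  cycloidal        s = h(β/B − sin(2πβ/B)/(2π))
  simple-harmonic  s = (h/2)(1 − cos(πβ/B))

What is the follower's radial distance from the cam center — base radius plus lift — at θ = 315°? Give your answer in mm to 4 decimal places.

seg 1 [0°–107.7°] dwell: s stays 0.0000
seg 2 [107.7°–270.1°] cycloidal, h=14: full span → s += 14 → s = 14.0000
seg 3 [270.1°–309.3°] simple-harmonic, h=-12: full span → s += -12 → s = 2.0000
seg 4 [309.3°–360°] uniform, h=10: θ=315° here. β=5.7, B=50.7. 10·5.7/50.7 = 1.1243 → s = 3.1243
radial distance = base radius + s = 45 + 3.1243 = 48.1243

48.1243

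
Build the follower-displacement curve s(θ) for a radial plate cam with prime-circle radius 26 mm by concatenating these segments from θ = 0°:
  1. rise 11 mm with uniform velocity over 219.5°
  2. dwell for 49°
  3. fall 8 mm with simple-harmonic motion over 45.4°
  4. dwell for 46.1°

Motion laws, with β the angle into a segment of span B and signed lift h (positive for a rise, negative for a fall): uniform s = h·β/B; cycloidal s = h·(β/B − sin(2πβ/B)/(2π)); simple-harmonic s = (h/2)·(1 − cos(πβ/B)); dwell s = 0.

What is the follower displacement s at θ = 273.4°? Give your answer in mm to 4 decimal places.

seg 1 [0°–219.5°] uniform, h=11: full span → s += 11 → s = 11.0000
seg 2 [219.5°–268.5°] dwell: s stays 11.0000
seg 3 [268.5°–313.9°] simple-harmonic, h=-8: θ=273.4° here. β=4.9, B=45.4. -8/2·(1 − cos(π·0.1079)) = -0.2277 → s = 10.7723

10.7723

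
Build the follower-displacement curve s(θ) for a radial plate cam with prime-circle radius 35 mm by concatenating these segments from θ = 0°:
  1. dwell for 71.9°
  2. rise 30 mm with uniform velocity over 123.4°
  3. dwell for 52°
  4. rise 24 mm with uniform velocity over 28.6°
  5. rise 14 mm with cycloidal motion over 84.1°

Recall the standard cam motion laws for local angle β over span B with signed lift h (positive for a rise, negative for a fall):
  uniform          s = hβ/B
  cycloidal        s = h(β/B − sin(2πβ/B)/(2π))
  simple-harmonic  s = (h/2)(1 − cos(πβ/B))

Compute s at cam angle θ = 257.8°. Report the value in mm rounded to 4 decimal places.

seg 1 [0°–71.9°] dwell: s stays 0.0000
seg 2 [71.9°–195.3°] uniform, h=30: full span → s += 30 → s = 30.0000
seg 3 [195.3°–247.3°] dwell: s stays 30.0000
seg 4 [247.3°–275.9°] uniform, h=24: θ=257.8° here. β=10.5, B=28.6. 24·10.5/28.6 = 8.8112 → s = 38.8112

38.8112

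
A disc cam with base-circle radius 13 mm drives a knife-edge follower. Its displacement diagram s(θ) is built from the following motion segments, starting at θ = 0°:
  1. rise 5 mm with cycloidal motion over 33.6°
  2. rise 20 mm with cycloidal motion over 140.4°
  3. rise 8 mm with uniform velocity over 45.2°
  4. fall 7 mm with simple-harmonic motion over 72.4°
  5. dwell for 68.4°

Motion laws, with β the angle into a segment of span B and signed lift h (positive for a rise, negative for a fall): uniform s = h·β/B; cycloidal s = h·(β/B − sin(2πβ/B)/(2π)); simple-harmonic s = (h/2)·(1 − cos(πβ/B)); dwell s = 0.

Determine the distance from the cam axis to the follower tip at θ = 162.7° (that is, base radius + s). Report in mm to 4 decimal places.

seg 1 [0°–33.6°] cycloidal, h=5: full span → s += 5 → s = 5.0000
seg 2 [33.6°–174°] cycloidal, h=20: θ=162.7° here. β=129.1, B=140.4. 20·(0.9195 − sin(2π·0.9195)/(2π)) = 19.9323 → s = 24.9323
radial distance = base radius + s = 13 + 24.9323 = 37.9323

37.9323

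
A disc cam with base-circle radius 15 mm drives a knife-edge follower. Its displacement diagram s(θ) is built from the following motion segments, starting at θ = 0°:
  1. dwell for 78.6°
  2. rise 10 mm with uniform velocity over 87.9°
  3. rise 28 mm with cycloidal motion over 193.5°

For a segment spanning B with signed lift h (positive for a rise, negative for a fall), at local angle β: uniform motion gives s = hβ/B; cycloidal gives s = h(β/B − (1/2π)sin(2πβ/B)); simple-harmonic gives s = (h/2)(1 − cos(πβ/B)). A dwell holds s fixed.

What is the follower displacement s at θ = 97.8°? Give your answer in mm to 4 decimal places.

seg 1 [0°–78.6°] dwell: s stays 0.0000
seg 2 [78.6°–166.5°] uniform, h=10: θ=97.8° here. β=19.2, B=87.9. 10·19.2/87.9 = 2.1843 → s = 2.1843

2.1843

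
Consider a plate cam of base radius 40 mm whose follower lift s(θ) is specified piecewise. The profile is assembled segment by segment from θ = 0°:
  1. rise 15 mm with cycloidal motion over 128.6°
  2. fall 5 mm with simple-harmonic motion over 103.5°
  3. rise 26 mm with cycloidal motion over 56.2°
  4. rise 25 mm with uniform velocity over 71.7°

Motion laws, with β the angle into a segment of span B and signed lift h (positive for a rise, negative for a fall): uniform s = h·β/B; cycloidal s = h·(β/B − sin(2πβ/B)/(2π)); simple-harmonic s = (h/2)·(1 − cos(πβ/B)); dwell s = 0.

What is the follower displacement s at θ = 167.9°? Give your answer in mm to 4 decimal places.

seg 1 [0°–128.6°] cycloidal, h=15: full span → s += 15 → s = 15.0000
seg 2 [128.6°–232.1°] simple-harmonic, h=-5: θ=167.9° here. β=39.3, B=103.5. -5/2·(1 − cos(π·0.3797)) = -1.5776 → s = 13.4224

13.4224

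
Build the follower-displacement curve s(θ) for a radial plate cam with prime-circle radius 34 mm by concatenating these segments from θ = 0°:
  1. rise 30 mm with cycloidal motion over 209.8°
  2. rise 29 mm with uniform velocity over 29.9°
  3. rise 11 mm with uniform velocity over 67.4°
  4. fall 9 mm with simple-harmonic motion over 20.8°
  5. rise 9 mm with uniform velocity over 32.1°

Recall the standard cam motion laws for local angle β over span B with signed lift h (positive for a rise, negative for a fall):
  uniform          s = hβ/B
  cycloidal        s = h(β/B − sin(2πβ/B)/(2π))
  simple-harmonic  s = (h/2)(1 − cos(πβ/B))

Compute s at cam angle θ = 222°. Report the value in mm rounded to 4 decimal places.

seg 1 [0°–209.8°] cycloidal, h=30: full span → s += 30 → s = 30.0000
seg 2 [209.8°–239.7°] uniform, h=29: θ=222° here. β=12.2, B=29.9. 29·12.2/29.9 = 11.8328 → s = 41.8328

41.8328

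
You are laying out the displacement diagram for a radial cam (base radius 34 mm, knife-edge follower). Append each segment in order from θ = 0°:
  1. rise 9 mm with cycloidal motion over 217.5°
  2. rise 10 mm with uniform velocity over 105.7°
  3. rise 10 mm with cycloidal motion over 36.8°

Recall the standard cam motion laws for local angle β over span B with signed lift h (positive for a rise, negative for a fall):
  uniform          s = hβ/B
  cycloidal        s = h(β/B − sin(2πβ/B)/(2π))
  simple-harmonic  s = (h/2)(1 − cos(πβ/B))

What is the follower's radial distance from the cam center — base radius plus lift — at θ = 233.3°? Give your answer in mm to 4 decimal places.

seg 1 [0°–217.5°] cycloidal, h=9: full span → s += 9 → s = 9.0000
seg 2 [217.5°–323.2°] uniform, h=10: θ=233.3° here. β=15.8, B=105.7. 10·15.8/105.7 = 1.4948 → s = 10.4948
radial distance = base radius + s = 34 + 10.4948 = 44.4948

44.4948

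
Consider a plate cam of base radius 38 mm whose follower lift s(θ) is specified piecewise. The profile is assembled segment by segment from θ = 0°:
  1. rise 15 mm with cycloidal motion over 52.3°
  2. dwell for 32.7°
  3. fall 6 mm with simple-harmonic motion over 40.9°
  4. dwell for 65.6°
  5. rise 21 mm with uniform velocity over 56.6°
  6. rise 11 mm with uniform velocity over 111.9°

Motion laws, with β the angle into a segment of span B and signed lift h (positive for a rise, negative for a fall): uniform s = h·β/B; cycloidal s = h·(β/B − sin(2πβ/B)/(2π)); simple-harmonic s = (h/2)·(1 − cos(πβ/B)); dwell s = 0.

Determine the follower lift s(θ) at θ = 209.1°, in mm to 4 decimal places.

seg 1 [0°–52.3°] cycloidal, h=15: full span → s += 15 → s = 15.0000
seg 2 [52.3°–85°] dwell: s stays 15.0000
seg 3 [85°–125.9°] simple-harmonic, h=-6: full span → s += -6 → s = 9.0000
seg 4 [125.9°–191.5°] dwell: s stays 9.0000
seg 5 [191.5°–248.1°] uniform, h=21: θ=209.1° here. β=17.6, B=56.6. 21·17.6/56.6 = 6.5300 → s = 15.5300

15.5300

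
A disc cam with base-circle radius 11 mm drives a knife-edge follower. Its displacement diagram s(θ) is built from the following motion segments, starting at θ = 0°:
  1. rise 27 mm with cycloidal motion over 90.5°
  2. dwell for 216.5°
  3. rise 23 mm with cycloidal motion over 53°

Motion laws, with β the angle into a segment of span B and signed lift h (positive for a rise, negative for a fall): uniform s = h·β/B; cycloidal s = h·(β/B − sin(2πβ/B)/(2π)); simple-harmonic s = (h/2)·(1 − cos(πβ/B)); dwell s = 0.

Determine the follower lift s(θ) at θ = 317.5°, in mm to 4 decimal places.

seg 1 [0°–90.5°] cycloidal, h=27: full span → s += 27 → s = 27.0000
seg 2 [90.5°–307°] dwell: s stays 27.0000
seg 3 [307°–360°] cycloidal, h=23: θ=317.5° here. β=10.5, B=53. 23·(0.1981 − sin(2π·0.1981)/(2π)) = 1.0889 → s = 28.0889

28.0889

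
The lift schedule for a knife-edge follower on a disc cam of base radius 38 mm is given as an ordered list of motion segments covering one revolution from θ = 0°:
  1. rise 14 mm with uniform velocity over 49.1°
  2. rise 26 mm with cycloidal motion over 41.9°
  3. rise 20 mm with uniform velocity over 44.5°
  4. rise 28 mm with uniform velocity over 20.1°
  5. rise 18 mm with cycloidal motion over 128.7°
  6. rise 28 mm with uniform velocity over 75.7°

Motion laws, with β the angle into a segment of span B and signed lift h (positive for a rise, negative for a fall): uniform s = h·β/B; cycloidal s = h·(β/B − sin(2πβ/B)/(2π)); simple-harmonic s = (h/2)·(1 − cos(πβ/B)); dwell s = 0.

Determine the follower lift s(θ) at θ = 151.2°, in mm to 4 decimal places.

seg 1 [0°–49.1°] uniform, h=14: full span → s += 14 → s = 14.0000
seg 2 [49.1°–91°] cycloidal, h=26: full span → s += 26 → s = 40.0000
seg 3 [91°–135.5°] uniform, h=20: full span → s += 20 → s = 60.0000
seg 4 [135.5°–155.6°] uniform, h=28: θ=151.2° here. β=15.7, B=20.1. 28·15.7/20.1 = 21.8706 → s = 81.8706

81.8706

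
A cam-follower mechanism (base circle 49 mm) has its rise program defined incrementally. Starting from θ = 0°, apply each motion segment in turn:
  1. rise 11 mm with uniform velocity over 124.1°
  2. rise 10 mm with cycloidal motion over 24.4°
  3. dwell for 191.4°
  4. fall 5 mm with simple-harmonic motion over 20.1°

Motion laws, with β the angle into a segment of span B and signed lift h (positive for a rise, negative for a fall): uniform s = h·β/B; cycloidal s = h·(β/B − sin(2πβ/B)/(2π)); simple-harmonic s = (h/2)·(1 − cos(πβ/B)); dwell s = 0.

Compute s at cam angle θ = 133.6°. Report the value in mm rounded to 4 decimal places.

seg 1 [0°–124.1°] uniform, h=11: full span → s += 11 → s = 11.0000
seg 2 [124.1°–148.5°] cycloidal, h=10: θ=133.6° here. β=9.5, B=24.4. 10·(0.3893 − sin(2π·0.3893)/(2π)) = 2.8739 → s = 13.8739

13.8739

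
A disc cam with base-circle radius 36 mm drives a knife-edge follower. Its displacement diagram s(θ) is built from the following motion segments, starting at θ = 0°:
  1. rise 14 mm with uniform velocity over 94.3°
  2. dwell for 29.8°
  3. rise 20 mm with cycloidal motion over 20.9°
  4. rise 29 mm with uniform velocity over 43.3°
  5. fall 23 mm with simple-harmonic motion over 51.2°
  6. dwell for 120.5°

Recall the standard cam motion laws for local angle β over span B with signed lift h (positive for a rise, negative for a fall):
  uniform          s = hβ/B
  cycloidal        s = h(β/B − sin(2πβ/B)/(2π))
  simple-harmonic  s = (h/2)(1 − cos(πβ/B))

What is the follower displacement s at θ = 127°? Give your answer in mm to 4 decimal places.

seg 1 [0°–94.3°] uniform, h=14: full span → s += 14 → s = 14.0000
seg 2 [94.3°–124.1°] dwell: s stays 14.0000
seg 3 [124.1°–145°] cycloidal, h=20: θ=127° here. β=2.9, B=20.9. 20·(0.1388 − sin(2π·0.1388)/(2π)) = 0.3384 → s = 14.3384

14.3384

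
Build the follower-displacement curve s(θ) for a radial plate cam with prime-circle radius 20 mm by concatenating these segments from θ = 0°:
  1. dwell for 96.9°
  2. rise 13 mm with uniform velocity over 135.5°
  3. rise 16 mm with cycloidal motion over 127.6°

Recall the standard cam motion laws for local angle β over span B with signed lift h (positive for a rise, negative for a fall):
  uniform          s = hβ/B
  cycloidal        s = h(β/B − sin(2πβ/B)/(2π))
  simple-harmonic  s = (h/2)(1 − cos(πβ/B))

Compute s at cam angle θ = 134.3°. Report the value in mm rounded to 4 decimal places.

seg 1 [0°–96.9°] dwell: s stays 0.0000
seg 2 [96.9°–232.4°] uniform, h=13: θ=134.3° here. β=37.4, B=135.5. 13·37.4/135.5 = 3.5882 → s = 3.5882

3.5882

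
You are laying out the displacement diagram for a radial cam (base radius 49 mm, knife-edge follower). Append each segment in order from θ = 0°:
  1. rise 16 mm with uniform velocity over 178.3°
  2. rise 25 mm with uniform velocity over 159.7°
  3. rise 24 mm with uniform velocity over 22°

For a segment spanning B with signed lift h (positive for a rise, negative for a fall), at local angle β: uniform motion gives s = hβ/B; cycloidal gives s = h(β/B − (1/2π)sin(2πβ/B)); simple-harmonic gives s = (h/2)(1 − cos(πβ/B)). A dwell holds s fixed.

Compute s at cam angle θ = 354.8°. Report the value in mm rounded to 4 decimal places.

seg 1 [0°–178.3°] uniform, h=16: full span → s += 16 → s = 16.0000
seg 2 [178.3°–338°] uniform, h=25: full span → s += 25 → s = 41.0000
seg 3 [338°–360°] uniform, h=24: θ=354.8° here. β=16.8, B=22. 24·16.8/22 = 18.3273 → s = 59.3273

59.3273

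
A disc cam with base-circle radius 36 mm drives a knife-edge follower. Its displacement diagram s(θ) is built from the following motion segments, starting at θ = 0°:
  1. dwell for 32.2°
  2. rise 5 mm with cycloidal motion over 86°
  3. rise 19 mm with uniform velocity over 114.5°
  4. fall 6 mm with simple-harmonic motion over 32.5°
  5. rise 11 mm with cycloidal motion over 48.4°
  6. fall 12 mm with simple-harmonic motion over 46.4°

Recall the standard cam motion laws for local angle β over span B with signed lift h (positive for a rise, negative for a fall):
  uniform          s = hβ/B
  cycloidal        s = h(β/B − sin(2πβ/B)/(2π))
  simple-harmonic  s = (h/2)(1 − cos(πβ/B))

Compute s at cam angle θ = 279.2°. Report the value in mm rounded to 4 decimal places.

seg 1 [0°–32.2°] dwell: s stays 0.0000
seg 2 [32.2°–118.2°] cycloidal, h=5: full span → s += 5 → s = 5.0000
seg 3 [118.2°–232.7°] uniform, h=19: full span → s += 19 → s = 24.0000
seg 4 [232.7°–265.2°] simple-harmonic, h=-6: full span → s += -6 → s = 18.0000
seg 5 [265.2°–313.6°] cycloidal, h=11: θ=279.2° here. β=14, B=48.4. 11·(0.2893 − sin(2π·0.2893)/(2π)) = 1.4841 → s = 19.4841

19.4841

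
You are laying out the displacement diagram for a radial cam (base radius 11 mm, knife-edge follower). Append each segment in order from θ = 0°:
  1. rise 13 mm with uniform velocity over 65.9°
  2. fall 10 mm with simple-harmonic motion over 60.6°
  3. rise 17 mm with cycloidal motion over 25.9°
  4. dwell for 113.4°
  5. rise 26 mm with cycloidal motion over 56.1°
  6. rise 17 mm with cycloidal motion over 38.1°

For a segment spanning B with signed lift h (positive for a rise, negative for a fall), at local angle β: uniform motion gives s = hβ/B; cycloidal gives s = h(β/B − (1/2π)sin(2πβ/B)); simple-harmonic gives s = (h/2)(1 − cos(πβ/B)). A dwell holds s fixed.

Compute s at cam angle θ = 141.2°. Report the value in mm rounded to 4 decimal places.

seg 1 [0°–65.9°] uniform, h=13: full span → s += 13 → s = 13.0000
seg 2 [65.9°–126.5°] simple-harmonic, h=-10: full span → s += -10 → s = 3.0000
seg 3 [126.5°–152.4°] cycloidal, h=17: θ=141.2° here. β=14.7, B=25.9. 17·(0.5676 − sin(2π·0.5676)/(2π)) = 10.7631 → s = 13.7631

13.7631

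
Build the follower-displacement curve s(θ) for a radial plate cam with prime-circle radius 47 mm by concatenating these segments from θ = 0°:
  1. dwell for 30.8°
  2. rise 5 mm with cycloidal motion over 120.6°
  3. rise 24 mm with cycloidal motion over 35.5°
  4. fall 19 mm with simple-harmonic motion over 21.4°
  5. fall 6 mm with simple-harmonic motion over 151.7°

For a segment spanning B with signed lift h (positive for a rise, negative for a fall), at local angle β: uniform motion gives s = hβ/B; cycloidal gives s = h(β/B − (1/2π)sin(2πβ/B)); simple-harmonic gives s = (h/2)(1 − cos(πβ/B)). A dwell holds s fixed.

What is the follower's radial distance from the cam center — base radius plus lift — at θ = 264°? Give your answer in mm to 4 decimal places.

seg 1 [0°–30.8°] dwell: s stays 0.0000
seg 2 [30.8°–151.4°] cycloidal, h=5: full span → s += 5 → s = 5.0000
seg 3 [151.4°–186.9°] cycloidal, h=24: full span → s += 24 → s = 29.0000
seg 4 [186.9°–208.3°] simple-harmonic, h=-19: full span → s += -19 → s = 10.0000
seg 5 [208.3°–360°] simple-harmonic, h=-6: θ=264° here. β=55.7, B=151.7. -6/2·(1 − cos(π·0.3672)) = -1.7841 → s = 8.2159
radial distance = base radius + s = 47 + 8.2159 = 55.2159

55.2159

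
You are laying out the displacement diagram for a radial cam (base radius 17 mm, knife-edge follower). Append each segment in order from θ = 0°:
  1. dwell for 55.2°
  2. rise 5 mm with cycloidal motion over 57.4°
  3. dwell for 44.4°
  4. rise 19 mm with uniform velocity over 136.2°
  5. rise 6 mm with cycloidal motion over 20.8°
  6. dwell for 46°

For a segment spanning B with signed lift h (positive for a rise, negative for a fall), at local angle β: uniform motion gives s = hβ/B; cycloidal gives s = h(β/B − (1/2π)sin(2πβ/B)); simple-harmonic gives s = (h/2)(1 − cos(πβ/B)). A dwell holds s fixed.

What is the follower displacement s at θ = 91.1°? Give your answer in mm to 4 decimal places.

seg 1 [0°–55.2°] dwell: s stays 0.0000
seg 2 [55.2°–112.6°] cycloidal, h=5: θ=91.1° here. β=35.9, B=57.4. 5·(0.6254 − sin(2π·0.6254)/(2π)) = 3.6914 → s = 3.6914

3.6914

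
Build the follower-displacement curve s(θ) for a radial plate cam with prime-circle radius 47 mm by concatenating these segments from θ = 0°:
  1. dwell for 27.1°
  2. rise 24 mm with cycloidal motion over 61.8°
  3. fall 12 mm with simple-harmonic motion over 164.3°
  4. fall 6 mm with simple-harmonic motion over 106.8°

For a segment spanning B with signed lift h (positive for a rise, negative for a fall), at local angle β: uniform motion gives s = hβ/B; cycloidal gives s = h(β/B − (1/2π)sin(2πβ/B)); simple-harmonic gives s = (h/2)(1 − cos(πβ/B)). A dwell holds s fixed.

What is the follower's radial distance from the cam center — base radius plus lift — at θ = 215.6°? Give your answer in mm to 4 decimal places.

seg 1 [0°–27.1°] dwell: s stays 0.0000
seg 2 [27.1°–88.9°] cycloidal, h=24: full span → s += 24 → s = 24.0000
seg 3 [88.9°–253.2°] simple-harmonic, h=-12: θ=215.6° here. β=126.7, B=164.3. -12/2·(1 − cos(π·0.7712)) = -10.5150 → s = 13.4850
radial distance = base radius + s = 47 + 13.4850 = 60.4850

60.4850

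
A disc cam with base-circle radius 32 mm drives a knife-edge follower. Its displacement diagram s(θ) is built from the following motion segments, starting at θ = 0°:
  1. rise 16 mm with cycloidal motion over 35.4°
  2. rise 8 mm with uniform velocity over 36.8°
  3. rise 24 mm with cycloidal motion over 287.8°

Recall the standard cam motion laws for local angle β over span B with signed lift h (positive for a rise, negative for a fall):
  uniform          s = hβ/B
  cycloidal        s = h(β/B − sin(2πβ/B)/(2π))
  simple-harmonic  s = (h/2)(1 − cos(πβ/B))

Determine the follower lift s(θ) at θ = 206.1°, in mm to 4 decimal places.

seg 1 [0°–35.4°] cycloidal, h=16: full span → s += 16 → s = 16.0000
seg 2 [35.4°–72.2°] uniform, h=8: full span → s += 8 → s = 24.0000
seg 3 [72.2°–360°] cycloidal, h=24: θ=206.1° here. β=133.9, B=287.8. 24·(0.4653 − sin(2π·0.4653)/(2π)) = 10.3388 → s = 34.3388

34.3388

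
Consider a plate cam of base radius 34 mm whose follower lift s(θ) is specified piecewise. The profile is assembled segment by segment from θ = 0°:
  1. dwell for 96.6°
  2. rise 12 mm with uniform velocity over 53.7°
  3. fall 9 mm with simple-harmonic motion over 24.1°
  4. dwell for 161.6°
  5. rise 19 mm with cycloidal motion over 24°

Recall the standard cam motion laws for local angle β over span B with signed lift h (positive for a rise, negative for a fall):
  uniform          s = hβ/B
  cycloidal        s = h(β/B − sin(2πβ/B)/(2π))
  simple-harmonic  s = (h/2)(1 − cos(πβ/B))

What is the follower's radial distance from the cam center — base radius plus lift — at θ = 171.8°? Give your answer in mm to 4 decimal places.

seg 1 [0°–96.6°] dwell: s stays 0.0000
seg 2 [96.6°–150.3°] uniform, h=12: full span → s += 12 → s = 12.0000
seg 3 [150.3°–174.4°] simple-harmonic, h=-9: θ=171.8° here. β=21.5, B=24.1. -9/2·(1 − cos(π·0.8921)) = -8.7440 → s = 3.2560
radial distance = base radius + s = 34 + 3.2560 = 37.2560

37.2560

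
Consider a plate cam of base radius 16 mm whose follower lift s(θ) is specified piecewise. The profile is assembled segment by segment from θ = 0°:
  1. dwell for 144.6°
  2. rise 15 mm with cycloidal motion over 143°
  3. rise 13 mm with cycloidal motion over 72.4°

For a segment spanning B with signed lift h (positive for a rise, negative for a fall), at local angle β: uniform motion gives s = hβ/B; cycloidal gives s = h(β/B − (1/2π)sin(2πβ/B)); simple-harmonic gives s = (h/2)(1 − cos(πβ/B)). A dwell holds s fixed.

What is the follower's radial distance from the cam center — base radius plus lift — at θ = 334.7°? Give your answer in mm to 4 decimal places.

seg 1 [0°–144.6°] dwell: s stays 0.0000
seg 2 [144.6°–287.6°] cycloidal, h=15: full span → s += 15 → s = 15.0000
seg 3 [287.6°–360°] cycloidal, h=13: θ=334.7° here. β=47.1, B=72.4. 13·(0.6506 − sin(2π·0.6506)/(2π)) = 10.1353 → s = 25.1353
radial distance = base radius + s = 16 + 25.1353 = 41.1353

41.1353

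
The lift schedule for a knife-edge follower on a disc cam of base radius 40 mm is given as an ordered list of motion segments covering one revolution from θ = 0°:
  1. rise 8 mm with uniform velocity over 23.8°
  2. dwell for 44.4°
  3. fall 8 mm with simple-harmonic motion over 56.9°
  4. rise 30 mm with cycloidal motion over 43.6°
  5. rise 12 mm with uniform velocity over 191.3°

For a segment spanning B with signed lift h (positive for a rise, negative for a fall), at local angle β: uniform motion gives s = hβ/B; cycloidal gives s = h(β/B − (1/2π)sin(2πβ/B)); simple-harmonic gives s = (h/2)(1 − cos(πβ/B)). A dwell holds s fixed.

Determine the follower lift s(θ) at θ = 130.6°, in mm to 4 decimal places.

seg 1 [0°–23.8°] uniform, h=8: full span → s += 8 → s = 8.0000
seg 2 [23.8°–68.2°] dwell: s stays 8.0000
seg 3 [68.2°–125.1°] simple-harmonic, h=-8: full span → s += -8 → s = 0.0000
seg 4 [125.1°–168.7°] cycloidal, h=30: θ=130.6° here. β=5.5, B=43.6. 30·(0.1261 − sin(2π·0.1261)/(2π)) = 0.3840 → s = 0.3840

0.3840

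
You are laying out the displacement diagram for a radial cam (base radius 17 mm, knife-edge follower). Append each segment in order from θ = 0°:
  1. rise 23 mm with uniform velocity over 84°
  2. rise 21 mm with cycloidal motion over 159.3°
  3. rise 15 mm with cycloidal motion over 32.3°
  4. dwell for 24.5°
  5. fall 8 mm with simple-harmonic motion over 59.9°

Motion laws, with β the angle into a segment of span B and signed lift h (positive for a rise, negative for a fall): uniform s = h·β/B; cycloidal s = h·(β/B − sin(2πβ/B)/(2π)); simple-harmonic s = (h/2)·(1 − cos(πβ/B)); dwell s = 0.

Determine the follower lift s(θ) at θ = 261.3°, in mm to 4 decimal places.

seg 1 [0°–84°] uniform, h=23: full span → s += 23 → s = 23.0000
seg 2 [84°–243.3°] cycloidal, h=21: full span → s += 21 → s = 44.0000
seg 3 [243.3°–275.6°] cycloidal, h=15: θ=261.3° here. β=18, B=32.3. 15·(0.5573 − sin(2π·0.5573)/(2π)) = 9.1998 → s = 53.1998

53.1998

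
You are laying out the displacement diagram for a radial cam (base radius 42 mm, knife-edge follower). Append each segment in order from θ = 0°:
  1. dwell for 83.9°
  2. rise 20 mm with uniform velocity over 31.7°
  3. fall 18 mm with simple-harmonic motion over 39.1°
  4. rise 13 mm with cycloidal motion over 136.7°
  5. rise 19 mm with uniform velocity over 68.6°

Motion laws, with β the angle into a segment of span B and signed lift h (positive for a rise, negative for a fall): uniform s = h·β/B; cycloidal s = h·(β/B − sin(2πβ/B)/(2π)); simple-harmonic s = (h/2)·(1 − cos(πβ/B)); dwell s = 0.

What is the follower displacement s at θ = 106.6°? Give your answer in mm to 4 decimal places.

seg 1 [0°–83.9°] dwell: s stays 0.0000
seg 2 [83.9°–115.6°] uniform, h=20: θ=106.6° here. β=22.7, B=31.7. 20·22.7/31.7 = 14.3218 → s = 14.3218

14.3218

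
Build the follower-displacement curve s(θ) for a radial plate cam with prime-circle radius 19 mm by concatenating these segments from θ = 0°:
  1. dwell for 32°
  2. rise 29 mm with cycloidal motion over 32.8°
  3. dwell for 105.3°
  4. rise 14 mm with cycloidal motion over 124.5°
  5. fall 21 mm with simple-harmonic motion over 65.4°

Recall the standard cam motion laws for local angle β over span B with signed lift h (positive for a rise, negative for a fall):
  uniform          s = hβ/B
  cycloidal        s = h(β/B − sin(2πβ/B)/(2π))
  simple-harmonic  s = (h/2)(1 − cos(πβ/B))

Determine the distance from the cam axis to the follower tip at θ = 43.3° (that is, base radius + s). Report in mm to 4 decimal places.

seg 1 [0°–32°] dwell: s stays 0.0000
seg 2 [32°–64.8°] cycloidal, h=29: θ=43.3° here. β=11.3, B=32.8. 29·(0.3445 − sin(2π·0.3445)/(2π)) = 6.1655 → s = 6.1655
radial distance = base radius + s = 19 + 6.1655 = 25.1655

25.1655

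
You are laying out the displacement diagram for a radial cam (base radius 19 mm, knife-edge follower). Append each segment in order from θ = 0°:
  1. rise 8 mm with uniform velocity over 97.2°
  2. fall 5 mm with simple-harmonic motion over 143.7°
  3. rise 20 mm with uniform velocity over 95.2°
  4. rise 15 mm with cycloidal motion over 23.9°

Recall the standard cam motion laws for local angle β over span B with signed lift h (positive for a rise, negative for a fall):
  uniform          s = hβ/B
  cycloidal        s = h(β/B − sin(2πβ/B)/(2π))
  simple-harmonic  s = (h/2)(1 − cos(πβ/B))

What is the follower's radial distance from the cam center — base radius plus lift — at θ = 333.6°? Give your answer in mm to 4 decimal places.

seg 1 [0°–97.2°] uniform, h=8: full span → s += 8 → s = 8.0000
seg 2 [97.2°–240.9°] simple-harmonic, h=-5: full span → s += -5 → s = 3.0000
seg 3 [240.9°–336.1°] uniform, h=20: θ=333.6° here. β=92.7, B=95.2. 20·92.7/95.2 = 19.4748 → s = 22.4748
radial distance = base radius + s = 19 + 22.4748 = 41.4748

41.4748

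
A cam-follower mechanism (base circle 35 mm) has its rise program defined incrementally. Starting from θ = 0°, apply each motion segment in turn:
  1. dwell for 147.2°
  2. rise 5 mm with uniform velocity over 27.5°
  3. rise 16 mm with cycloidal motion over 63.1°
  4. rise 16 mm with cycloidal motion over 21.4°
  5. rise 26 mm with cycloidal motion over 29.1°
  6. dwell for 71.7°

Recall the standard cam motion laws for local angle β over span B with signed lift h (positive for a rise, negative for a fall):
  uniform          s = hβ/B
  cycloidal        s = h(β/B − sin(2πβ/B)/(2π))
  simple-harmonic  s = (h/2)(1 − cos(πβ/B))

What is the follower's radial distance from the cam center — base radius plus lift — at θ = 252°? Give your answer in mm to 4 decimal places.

seg 1 [0°–147.2°] dwell: s stays 0.0000
seg 2 [147.2°–174.7°] uniform, h=5: full span → s += 5 → s = 5.0000
seg 3 [174.7°–237.8°] cycloidal, h=16: full span → s += 16 → s = 21.0000
seg 4 [237.8°–259.2°] cycloidal, h=16: θ=252° here. β=14.2, B=21.4. 16·(0.6636 − sin(2π·0.6636)/(2π)) = 12.7968 → s = 33.7968
radial distance = base radius + s = 35 + 33.7968 = 68.7968

68.7968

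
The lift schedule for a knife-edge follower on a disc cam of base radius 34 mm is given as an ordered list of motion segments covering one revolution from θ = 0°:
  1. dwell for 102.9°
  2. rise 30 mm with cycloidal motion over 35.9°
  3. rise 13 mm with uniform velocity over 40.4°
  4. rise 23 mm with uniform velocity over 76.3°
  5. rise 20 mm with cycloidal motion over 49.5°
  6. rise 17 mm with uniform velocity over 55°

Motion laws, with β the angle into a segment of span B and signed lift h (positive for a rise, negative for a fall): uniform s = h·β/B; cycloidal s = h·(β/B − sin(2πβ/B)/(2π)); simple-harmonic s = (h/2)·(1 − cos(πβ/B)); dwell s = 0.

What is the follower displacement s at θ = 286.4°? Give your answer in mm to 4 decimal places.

seg 1 [0°–102.9°] dwell: s stays 0.0000
seg 2 [102.9°–138.8°] cycloidal, h=30: full span → s += 30 → s = 30.0000
seg 3 [138.8°–179.2°] uniform, h=13: full span → s += 13 → s = 43.0000
seg 4 [179.2°–255.5°] uniform, h=23: full span → s += 23 → s = 66.0000
seg 5 [255.5°–305°] cycloidal, h=20: θ=286.4° here. β=30.9, B=49.5. 20·(0.6242 − sin(2π·0.6242)/(2π)) = 14.7249 → s = 80.7249

80.7249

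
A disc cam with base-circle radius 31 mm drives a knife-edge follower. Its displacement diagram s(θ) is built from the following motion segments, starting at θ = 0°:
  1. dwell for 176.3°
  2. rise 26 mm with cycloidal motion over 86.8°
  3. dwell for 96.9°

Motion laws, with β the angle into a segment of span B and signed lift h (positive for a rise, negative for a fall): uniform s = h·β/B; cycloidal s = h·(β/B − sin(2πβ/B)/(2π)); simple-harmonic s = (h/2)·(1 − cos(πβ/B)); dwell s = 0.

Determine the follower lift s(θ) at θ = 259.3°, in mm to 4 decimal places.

seg 1 [0°–176.3°] dwell: s stays 0.0000
seg 2 [176.3°–263.1°] cycloidal, h=26: θ=259.3° here. β=83, B=86.8. 26·(0.9562 − sin(2π·0.9562)/(2π)) = 25.9857 → s = 25.9857

25.9857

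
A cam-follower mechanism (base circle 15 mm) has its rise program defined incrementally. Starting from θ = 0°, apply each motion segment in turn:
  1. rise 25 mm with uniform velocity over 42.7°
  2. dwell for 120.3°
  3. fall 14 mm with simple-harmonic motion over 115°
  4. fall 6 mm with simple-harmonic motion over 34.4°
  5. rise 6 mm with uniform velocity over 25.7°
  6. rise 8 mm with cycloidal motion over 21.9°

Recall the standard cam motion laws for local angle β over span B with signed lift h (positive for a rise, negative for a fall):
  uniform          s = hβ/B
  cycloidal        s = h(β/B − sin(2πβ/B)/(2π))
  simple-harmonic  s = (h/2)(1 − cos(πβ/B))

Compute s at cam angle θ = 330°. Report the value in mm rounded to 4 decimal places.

seg 1 [0°–42.7°] uniform, h=25: full span → s += 25 → s = 25.0000
seg 2 [42.7°–163°] dwell: s stays 25.0000
seg 3 [163°–278°] simple-harmonic, h=-14: full span → s += -14 → s = 11.0000
seg 4 [278°–312.4°] simple-harmonic, h=-6: full span → s += -6 → s = 5.0000
seg 5 [312.4°–338.1°] uniform, h=6: θ=330° here. β=17.6, B=25.7. 6·17.6/25.7 = 4.1089 → s = 9.1089

9.1089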